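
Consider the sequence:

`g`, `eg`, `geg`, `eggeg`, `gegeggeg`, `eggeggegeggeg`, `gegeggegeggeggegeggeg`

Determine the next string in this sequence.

eggeggegeggeggegeggegeggeggegeggeg

Each term (from the third on) is the two preceding terms concatenated in order: term 3 = g·eg = geg.
So term 8 is eggeggegeggeg·gegeggegeggeggegeggeg.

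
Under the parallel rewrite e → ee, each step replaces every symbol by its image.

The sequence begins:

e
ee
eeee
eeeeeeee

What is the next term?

Rewriting each symbol of eeeeeeee: e→ee, e→ee, e→ee, e→ee, e→ee, e→ee, e→ee, e→ee, which concatenates to ee ee ee ee ee ee ee ee.

eeeeeeeeeeeeeeee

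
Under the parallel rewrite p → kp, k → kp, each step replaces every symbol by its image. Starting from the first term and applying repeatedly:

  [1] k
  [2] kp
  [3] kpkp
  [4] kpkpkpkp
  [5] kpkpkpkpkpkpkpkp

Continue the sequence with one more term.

Applying the rule to each of the 16 symbols of kpkpkpkpkpkpkpkp gives the pieces kp kp kp kp kp kp kp kp kp kp kp kp kp kp kp kp, which concatenate to the answer.

kpkpkpkpkpkpkpkpkpkpkpkpkpkpkpkp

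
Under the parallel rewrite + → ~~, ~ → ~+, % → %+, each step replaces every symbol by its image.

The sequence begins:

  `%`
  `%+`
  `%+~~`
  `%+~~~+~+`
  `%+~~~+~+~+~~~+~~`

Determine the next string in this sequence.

%+~~~+~+~+~~~+~~~+~~~+~+~+~~~+~+

φ(%+~~~+~+~+~~~+~~) expands symbol-by-symbol to %+ ~~ ~+ ~+ ~+ ~~ ~+ ~~ ~+ ~~ ~+ ~+ ~+ ~~ ~+ ~+; joining the 16 pieces gives the next term.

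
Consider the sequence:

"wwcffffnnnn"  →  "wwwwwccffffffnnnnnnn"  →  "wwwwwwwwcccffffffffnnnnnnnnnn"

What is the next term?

Reading off run lengths: w runs 2, 5, 8; c runs 1, 2, 3; f runs 4, 6, 8; n runs 4, 7, 10 — each is linear in n (n = 1, 2, …).
Setting n = 4 gives 11, 4, 10, 13 characters in each block.

wwwwwwwwwwwccccffffffffffnnnnnnnnnnnnn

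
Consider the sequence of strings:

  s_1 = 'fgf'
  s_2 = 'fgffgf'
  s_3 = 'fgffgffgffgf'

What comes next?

fgffgffgffgffgffgffgffgf

s(k+1) = s(k)·s(k) — each term doubles the last.
One more doubling of fgffgffgffgf gives the answer.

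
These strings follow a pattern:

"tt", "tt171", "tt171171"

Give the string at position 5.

Every step adds 171 to the end: s(k+1) = s(k)·171.
From tt171171, 2 further steps: tt171171 → tt171171171 → (answer).

tt171171171171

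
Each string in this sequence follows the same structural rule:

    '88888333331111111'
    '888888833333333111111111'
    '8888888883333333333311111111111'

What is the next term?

88888888888333333333333331111111111111

Each string has the form 8^{2n+1} 3^{3n-1} 1^{2n+3}, where the shown terms are n = 2, 3, 4.
For the next term, n = 5, so the run lengths are 11, 14, 13.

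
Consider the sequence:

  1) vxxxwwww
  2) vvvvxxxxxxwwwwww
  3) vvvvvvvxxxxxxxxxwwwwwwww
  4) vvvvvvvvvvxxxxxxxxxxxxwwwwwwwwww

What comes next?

Term n consists of 3n-2 v's, followed by 3n x's, followed by 2n+2 w's (n = 1, 2, …).
At n = 5 the blocks have lengths 13, 15, 12.

vvvvvvvvvvvvvxxxxxxxxxxxxxxxwwwwwwwwwwww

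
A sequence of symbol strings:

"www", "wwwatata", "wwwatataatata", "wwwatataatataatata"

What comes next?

Each term is the previous one with atata appended.
So the next term is wwwatataatataatata·atata.

wwwatataatataatataatata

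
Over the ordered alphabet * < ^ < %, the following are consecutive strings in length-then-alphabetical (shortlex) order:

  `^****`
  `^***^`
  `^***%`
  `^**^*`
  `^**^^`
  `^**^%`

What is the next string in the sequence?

Find the rightmost character of ^**^% below %, bump it to the next letter, and reset everything to its right to *.

^**%*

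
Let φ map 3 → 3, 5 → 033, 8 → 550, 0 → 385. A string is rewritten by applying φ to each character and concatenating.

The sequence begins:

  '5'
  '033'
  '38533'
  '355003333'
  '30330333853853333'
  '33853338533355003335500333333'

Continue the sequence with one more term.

Rewriting the 29 symbols of 33853338533355003335500333333 one by one yields 3 3 550 033 3 3 3 550 033 3 3 3 033 033 385 385 3 3 3 033 033 385 385 3 3 3 3 3 3; concatenated:

33550033333550033333033033385385333033033385385333333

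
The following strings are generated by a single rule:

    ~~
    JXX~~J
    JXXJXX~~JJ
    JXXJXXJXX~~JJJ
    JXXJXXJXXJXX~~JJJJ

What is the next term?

JXXJXXJXXJXXJXX~~JJJJJ

Every step adds JXX to the front and J to the end of the previous string.
One more step from JXXJXXJXXJXX~~JJJJ gives the answer.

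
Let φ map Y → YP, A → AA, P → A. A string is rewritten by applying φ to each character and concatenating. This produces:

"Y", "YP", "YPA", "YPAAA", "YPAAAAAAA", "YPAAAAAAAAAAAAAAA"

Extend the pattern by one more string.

YPAAAAAAAAAAAAAAAAAAAAAAAAAAAAAAA

Applying the rule to each of the 17 symbols of YPAAAAAAAAAAAAAAA gives the pieces YP A AA AA AA AA AA AA AA AA AA AA AA AA AA AA AA, which concatenate to the answer.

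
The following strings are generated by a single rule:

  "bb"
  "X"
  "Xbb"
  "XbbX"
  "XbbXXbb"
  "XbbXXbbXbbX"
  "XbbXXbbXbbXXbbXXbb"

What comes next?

XbbXXbbXbbXXbbXXbbXbbXXbbXbbX

Each term (from the third on) is the previous term followed by the one before it: term 3 = X·bb = Xbb.
Continuing: XbbXXbbXbbXXbbXXbb · XbbXXbbXbbX gives term 8.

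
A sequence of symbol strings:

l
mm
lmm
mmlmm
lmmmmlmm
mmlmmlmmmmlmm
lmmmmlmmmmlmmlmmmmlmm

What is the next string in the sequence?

mmlmmlmmmmlmmlmmmmlmmmmlmmlmmmmlmm

This is a Fibonacci-style word recurrence s(k) = s(k−2)·s(k−1): e.g. l·mm = lmm.
The next term joins mmlmmlmmmmlmm and lmmmmlmmmmlmmlmmmmlmm.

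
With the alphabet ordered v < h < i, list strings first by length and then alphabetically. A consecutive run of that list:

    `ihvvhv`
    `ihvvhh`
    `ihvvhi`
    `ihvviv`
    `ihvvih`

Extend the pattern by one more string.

ihvvii

Treat ihvvih as a base-3 numeral over the given alphabet and add one, carrying through any trailing i's.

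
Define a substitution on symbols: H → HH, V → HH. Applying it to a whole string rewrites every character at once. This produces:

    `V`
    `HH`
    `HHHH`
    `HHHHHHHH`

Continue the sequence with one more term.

HHHHHHHHHHHHHHHH

Expanding HHHHHHHH: H→HH, H→HH, H→HH, H→HH, H→HH, H→HH, H→HH, H→HH. Concatenated: HH HH HH HH HH HH HH HH.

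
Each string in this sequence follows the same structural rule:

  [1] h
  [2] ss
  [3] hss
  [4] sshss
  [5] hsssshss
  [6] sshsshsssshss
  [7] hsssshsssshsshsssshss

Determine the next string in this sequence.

sshsshsssshsshsssshsssshsshsssshss

This is a Fibonacci-style word recurrence s(k) = s(k−2)·s(k−1): e.g. h·ss = hss.
So term 8 is sshsshsssshss·hsssshsssshsshsssshss.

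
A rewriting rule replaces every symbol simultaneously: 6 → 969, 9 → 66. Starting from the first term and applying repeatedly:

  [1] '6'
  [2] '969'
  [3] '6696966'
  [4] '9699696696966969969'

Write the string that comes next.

Rewriting the 19 symbols of 9699696696966969969 one by one yields 66 969 66 66 969 66 969 969 66 969 66 969 969 66 969 66 66 969 66; concatenated:

66969666696966969969669696696996966969666696966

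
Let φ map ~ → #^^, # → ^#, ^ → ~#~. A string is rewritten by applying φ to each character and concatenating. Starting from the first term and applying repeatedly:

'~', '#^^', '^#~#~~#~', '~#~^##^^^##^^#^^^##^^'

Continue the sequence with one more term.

Applying the rule to each of the 21 symbols of ~#~^##^^^##^^#^^^##^^ gives the pieces #^^ ^# #^^ ~#~ ^# ^# ~#~ ~#~ ~#~ ^# ^# ~#~ ~#~ ^# ~#~ ~#~ ~#~ ^# ^# ~#~ ~#~, which concatenate to the answer.

#^^^##^^~#~^#^#~#~~#~~#~^#^#~#~~#~^#~#~~#~~#~^#^#~#~~#~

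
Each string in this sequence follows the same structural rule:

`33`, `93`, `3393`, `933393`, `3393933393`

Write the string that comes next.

9333933393933393

Each term (from the third on) is the two preceding terms concatenated in order: term 3 = 33·93 = 3393.
So term 6 is 933393·3393933393.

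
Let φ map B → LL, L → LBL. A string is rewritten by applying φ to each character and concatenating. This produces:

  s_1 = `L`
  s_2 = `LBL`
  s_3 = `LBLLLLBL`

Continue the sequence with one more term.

LBLLLLBLLBLLBLLBLLLLBL

Expanding LBLLLLBL: L→LBL, B→LL, L→LBL, L→LBL, L→LBL, L→LBL, B→LL, L→LBL. Concatenated: LBL LL LBL LBL LBL LBL LL LBL.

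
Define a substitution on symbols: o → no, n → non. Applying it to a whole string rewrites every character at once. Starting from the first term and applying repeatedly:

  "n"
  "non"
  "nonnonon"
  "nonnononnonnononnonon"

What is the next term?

nonnononnonnononnononnonnononnonnononnononnonnononnonon

Applying the rule to each of the 21 symbols of nonnononnonnononnonon gives the pieces non no non non no non no non non no non non no non no non non no non no non, which concatenate to the answer.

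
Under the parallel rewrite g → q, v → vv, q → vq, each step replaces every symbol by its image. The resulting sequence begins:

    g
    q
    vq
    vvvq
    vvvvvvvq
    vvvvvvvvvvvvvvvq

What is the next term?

Replace each of the 16 characters of vvvvvvvvvvvvvvvq in place — vv vv vv vv vv vv vv vv vv vv vv vv vv vv vv vq — and concatenate.

vvvvvvvvvvvvvvvvvvvvvvvvvvvvvvvq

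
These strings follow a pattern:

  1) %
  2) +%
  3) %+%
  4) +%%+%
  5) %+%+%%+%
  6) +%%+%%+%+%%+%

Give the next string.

%+%+%%+%+%%+%%+%+%%+%

Each term (from the third on) is the two preceding terms concatenated in order: term 3 = %·+% = %+%.
So term 7 is %+%+%%+%·+%%+%%+%+%%+%.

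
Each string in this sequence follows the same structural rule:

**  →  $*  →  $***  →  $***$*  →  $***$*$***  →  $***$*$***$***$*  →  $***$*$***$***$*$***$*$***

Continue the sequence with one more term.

$***$*$***$***$*$***$*$***$***$*$***$***$*

This is a Fibonacci-style word recurrence s(k) = s(k−1)·s(k−2): e.g. $*·** = $***.
Continuing: $***$*$***$***$*$***$*$*** · $***$*$***$***$* gives term 8.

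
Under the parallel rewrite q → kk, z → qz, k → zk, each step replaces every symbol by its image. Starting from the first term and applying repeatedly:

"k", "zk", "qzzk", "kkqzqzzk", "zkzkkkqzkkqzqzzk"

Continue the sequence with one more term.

Rewriting the 16 symbols of zkzkkkqzkkqzqzzk one by one yields qz zk qz zk zk zk kk qz zk zk kk qz kk qz qz zk; concatenated:

qzzkqzzkzkzkkkqzzkzkkkqzkkqzqzzk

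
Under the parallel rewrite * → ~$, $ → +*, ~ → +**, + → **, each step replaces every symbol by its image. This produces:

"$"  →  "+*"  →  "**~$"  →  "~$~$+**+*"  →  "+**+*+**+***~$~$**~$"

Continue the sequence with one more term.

Rewriting the 20 symbols of +**+*+**+***~$~$**~$ one by one yields ** ~$ ~$ ** ~$ ** ~$ ~$ ** ~$ ~$ ~$ +** +* +** +* ~$ ~$ +** +*; concatenated:

**~$~$**~$**~$~$**~$~$~$+**+*+**+*~$~$+**+*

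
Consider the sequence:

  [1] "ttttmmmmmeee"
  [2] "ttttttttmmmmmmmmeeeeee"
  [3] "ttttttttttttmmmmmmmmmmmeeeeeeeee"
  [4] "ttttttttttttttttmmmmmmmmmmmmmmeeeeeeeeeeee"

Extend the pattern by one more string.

The n-th term is 4n t's then 3n+2 m's then 3n e's (n = 1, 2, …).
Setting n = 5 gives 20, 17, 15 characters in each block.

ttttttttttttttttttttmmmmmmmmmmmmmmmmmeeeeeeeeeeeeeee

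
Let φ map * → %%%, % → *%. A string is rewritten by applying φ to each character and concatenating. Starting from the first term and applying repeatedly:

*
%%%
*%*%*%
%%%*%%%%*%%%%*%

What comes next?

*%*%*%%%%*%*%*%*%%%%*%*%*%*%%%%*%

φ(%%%*%%%%*%%%%*%) expands symbol-by-symbol to *% *% *% %%% *% *% *% *% %%% *% *% *% *% %%% *%; joining the 15 pieces gives the next term.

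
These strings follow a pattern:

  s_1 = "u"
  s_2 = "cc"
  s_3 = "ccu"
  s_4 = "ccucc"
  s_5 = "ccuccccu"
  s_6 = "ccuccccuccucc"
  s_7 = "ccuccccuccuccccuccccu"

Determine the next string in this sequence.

ccuccccuccuccccuccccuccuccccuccucc

This is a Fibonacci-style word recurrence s(k) = s(k−1)·s(k−2): e.g. cc·u = ccu.
The next term joins ccuccccuccuccccuccccu and ccuccccuccucc.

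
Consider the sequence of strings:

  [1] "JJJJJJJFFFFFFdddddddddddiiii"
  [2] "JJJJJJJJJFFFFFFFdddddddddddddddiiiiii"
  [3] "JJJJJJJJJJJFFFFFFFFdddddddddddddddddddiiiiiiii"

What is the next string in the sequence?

JJJJJJJJJJJJJFFFFFFFFFdddddddddddddddddddddddiiiiiiiiii

Each string has the form J^{2n+1} F^{n+3} d^{4n-1} i^{2n-2}, where the shown terms are n = 3, 4, 5.
Setting n = 6 gives 13, 9, 23, 10 characters in each block.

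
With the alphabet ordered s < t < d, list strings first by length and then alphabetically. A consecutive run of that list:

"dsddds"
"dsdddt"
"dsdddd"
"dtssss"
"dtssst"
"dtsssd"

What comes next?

dtssts

The successor of dtsssd increments the rightmost position that isn't already d and resets every position after it to s.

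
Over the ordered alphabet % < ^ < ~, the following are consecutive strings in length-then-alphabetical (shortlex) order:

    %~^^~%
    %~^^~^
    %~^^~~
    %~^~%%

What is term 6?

Stepping forward 2 times from %~^~%%: %~^~%% → %~^~%^, then the target.

%~^~%~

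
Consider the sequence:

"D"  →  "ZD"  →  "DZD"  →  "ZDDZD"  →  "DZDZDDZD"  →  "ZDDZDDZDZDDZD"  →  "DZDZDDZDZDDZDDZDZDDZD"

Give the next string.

Each term (from the third on) is the two preceding terms concatenated in order: term 3 = D·ZD = DZD.
The next term joins ZDDZDDZDZDDZD and DZDZDDZDZDDZDDZDZDDZD.

ZDDZDDZDZDDZDDZDZDDZDZDDZDDZDZDDZD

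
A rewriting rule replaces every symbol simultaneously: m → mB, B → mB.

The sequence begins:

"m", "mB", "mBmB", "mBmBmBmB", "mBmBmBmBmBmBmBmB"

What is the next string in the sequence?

φ(mBmBmBmBmBmBmBmB) expands symbol-by-symbol to mB mB mB mB mB mB mB mB mB mB mB mB mB mB mB mB; joining the 16 pieces gives the next term.

mBmBmBmBmBmBmBmBmBmBmBmBmBmBmBmB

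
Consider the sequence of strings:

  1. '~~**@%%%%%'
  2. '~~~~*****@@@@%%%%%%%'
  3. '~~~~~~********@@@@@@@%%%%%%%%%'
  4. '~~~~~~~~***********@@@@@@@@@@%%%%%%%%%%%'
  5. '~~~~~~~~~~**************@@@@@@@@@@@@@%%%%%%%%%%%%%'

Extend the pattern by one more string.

~~~~~~~~~~~~*****************@@@@@@@@@@@@@@@@%%%%%%%%%%%%%%%

The n-th term is 2n ~'s then 3n-1 *'s then 3n-2 @'s then 2n+3 %'s (n = 1, 2, …).
For the next term, n = 6, so the run lengths are 12, 17, 16, 15.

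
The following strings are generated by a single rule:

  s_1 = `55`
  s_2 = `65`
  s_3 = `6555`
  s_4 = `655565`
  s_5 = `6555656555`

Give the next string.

6555656555655565

This is a Fibonacci-style word recurrence s(k) = s(k−1)·s(k−2): e.g. 65·55 = 6555.
So term 6 is 6555656555·655565.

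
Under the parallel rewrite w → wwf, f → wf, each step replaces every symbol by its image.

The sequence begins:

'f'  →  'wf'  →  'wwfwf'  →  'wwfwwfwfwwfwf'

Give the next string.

Replace each of the 13 characters of wwfwwfwfwwfwf in place — wwf wwf wf wwf wwf wf wwf wf wwf wwf wf wwf wf — and concatenate.

wwfwwfwfwwfwwfwfwwfwfwwfwwfwfwwfwf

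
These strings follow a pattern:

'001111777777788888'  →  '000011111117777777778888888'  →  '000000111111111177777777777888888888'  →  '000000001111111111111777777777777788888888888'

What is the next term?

Each string has the form 0^{2n-2} 1^{3n-2} 7^{2n+3} 8^{2n+1}, where the shown terms are n = 2, 3, 4, 5.
For the next term, n = 6, so the run lengths are 10, 16, 15, 13.

000000000011111111111111117777777777777778888888888888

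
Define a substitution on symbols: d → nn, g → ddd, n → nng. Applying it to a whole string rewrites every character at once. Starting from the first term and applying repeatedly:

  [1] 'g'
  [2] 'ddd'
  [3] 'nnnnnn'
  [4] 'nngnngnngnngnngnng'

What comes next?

Replace each of the 18 characters of nngnngnngnngnngnng in place — nng nng ddd nng nng ddd nng nng ddd nng nng ddd nng nng ddd nng nng ddd — and concatenate.

nngnngdddnngnngdddnngnngdddnngnngdddnngnngdddnngnngddd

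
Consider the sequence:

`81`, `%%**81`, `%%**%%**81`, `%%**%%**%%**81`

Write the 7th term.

%%**%%**%%**%%**%%**%%**81

Each term is the previous one with %%** prepended.
From %%**%%**%%**81, 3 further steps: %%**%%**%%**81 → %%**%%**%%**%%**81 → %%**%%**%%**%%**%%**81 → (answer).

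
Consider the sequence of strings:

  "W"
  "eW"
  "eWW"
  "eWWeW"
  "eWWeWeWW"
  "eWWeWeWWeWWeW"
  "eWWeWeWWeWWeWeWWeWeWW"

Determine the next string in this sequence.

This is a Fibonacci-style word recurrence s(k) = s(k−1)·s(k−2): e.g. eW·W = eWW.
Continuing: eWWeWeWWeWWeWeWWeWeWW · eWWeWeWWeWWeW gives term 8.

eWWeWeWWeWWeWeWWeWeWWeWWeWeWWeWWeW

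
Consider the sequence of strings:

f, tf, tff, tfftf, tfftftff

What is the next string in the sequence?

This is a Fibonacci-style word recurrence s(k) = s(k−1)·s(k−2): e.g. tf·f = tff.
Continuing: tfftftff · tfftf gives term 6.

tfftftfftfftf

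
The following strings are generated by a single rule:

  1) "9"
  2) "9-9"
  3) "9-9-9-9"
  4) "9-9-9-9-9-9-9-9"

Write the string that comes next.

9-9-9-9-9-9-9-9-9-9-9-9-9-9-9-9

s(k+1) = s(k)·-·s(k) — each term doubles the last with '-' between the halves.
One more doubling of 9-9-9-9-9-9-9-9 gives the answer.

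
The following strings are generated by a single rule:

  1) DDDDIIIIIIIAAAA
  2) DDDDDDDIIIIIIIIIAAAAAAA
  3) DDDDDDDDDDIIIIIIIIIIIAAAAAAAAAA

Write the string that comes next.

DDDDDDDDDDDDDIIIIIIIIIIIIIAAAAAAAAAAAAA

Reading off run lengths: D runs 4, 7, 10; I runs 7, 9, 11; A runs 4, 7, 10 — each is linear in n, where the shown terms are n = 2, 3, 4.
At n = 5 the blocks have lengths 13, 13, 13.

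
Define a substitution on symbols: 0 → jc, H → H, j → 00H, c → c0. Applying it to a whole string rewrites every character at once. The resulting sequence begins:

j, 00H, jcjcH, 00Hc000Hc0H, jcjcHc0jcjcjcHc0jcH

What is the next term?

00Hc000Hc0Hc0jc00Hc000Hc000Hc0Hc0jc00Hc0H

φ(jcjcHc0jcjcjcHc0jcH) expands symbol-by-symbol to 00H c0 00H c0 H c0 jc 00H c0 00H c0 00H c0 H c0 jc 00H c0 H; joining the 19 pieces gives the next term.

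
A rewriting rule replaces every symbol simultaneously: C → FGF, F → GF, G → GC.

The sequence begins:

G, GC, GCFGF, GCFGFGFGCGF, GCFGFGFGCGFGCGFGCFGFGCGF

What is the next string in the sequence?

Rewriting the 24 symbols of GCFGFGFGCGFGCGFGCFGFGCGF one by one yields GC FGF GF GC GF GC GF GC FGF GC GF GC FGF GC GF GC FGF GF GC GF GC FGF GC GF; concatenated:

GCFGFGFGCGFGCGFGCFGFGCGFGCFGFGCGFGCFGFGFGCGFGCFGFGCGF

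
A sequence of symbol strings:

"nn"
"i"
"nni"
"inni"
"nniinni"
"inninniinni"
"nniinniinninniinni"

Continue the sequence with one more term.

This is a Fibonacci-style word recurrence s(k) = s(k−2)·s(k−1): e.g. nn·i = nni.
The next term joins inninniinni and nniinniinninniinni.

inninniinninniinniinninniinni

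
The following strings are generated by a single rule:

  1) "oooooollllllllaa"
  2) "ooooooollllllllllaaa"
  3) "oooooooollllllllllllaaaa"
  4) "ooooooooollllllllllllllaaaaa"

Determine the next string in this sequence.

Term n consists of n+3 o's, followed by 2n+2 l's, followed by n-1 a's, where the shown terms are n = 3, 4, 5, 6.
At n = 7 the blocks have lengths 10, 16, 6.

oooooooooollllllllllllllllaaaaaa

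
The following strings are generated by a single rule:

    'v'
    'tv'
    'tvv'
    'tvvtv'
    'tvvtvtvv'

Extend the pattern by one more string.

tvvtvtvvtvvtv

Each term (from the third on) is the previous term followed by the one before it: term 3 = tv·v = tvv.
Continuing: tvvtvtvv · tvvtv gives term 6.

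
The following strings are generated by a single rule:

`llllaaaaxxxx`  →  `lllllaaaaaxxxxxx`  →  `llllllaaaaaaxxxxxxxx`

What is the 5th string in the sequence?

llllllllaaaaaaaaxxxxxxxxxxxx

Each string has the form l^{n+2} a^{n+2} x^{2n}, where the shown terms are n = 2, 3, 4.
For term 5, n = 6, so the run lengths are 8, 8, 12.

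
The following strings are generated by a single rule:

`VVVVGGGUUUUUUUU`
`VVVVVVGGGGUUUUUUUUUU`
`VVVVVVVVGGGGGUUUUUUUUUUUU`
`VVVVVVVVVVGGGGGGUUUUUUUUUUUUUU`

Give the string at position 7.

VVVVVVVVVVVVVVVVGGGGGGGGGUUUUUUUUUUUUUUUUUUUU

Term n consists of 2n-2 V's, followed by n G's, followed by 2n+2 U's, where the shown terms are n = 3, 4, 5, 6.
At n = 9 the blocks have lengths 16, 9, 20.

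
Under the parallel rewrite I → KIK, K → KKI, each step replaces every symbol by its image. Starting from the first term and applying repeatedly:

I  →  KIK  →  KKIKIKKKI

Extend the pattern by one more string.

Rewriting each symbol of KKIKIKKKI: K→KKI, K→KKI, I→KIK, K→KKI, I→KIK, K→KKI, K→KKI, K→KKI, I→KIK, which concatenates to KKI KKI KIK KKI KIK KKI KKI KKI KIK.

KKIKKIKIKKKIKIKKKIKKIKKIKIK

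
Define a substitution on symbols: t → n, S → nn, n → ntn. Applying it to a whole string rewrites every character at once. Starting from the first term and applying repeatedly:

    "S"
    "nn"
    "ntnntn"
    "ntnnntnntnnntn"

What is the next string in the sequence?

ntnnntnntnntnnntnntnnntnntnntnnntn

φ(ntnnntnntnnntn) expands symbol-by-symbol to ntn n ntn ntn ntn n ntn ntn n ntn ntn ntn n ntn; joining the 14 pieces gives the next term.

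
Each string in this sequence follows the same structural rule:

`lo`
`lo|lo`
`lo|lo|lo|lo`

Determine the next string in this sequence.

Every step duplicates the string with '|' between the halves.
Doubling lo|lo|lo|lo with '|' between the halves:

lo|lo|lo|lo|lo|lo|lo|lo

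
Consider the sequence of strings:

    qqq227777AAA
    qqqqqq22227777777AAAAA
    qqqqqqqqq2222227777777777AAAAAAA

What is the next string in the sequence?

qqqqqqqqqqqq222222227777777777777AAAAAAAAA

The n-th term is 3n q's then 2n 2's then 3n+1 7's then 2n+1 A's (n = 1, 2, …).
At n = 4 the blocks have lengths 12, 8, 13, 9.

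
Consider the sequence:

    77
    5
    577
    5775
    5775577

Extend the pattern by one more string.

57755775775

This is a Fibonacci-style word recurrence s(k) = s(k−1)·s(k−2): e.g. 5·77 = 577.
The next term joins 5775577 and 5775.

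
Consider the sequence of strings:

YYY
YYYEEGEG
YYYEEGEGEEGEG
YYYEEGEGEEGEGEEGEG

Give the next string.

YYYEEGEGEEGEGEEGEGEEGEG

Each term is the previous one with EEGEG appended.
So the next term is YYYEEGEGEEGEGEEGEG·EEGEG.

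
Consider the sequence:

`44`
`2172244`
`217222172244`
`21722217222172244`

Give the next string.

Each term is the previous one with 21722 prepended.
So the next term is 21722·21722217222172244.

2172221722217222172244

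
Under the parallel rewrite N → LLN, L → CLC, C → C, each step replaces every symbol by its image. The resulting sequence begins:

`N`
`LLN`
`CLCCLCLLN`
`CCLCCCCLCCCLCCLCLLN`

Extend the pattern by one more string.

Replace each of the 19 characters of CCLCCCCLCCCLCCLCLLN in place — C C CLC C C C C CLC C C C CLC C C CLC C CLC CLC LLN — and concatenate.

CCCLCCCCCCLCCCCCLCCCCLCCCLCCLCLLN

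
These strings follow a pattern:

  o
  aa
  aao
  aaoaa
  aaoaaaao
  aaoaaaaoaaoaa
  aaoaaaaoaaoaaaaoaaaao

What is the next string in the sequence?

Each term (from the third on) is the previous term followed by the one before it: term 3 = aa·o = aao.
Continuing: aaoaaaaoaaoaaaaoaaaao · aaoaaaaoaaoaa gives term 8.

aaoaaaaoaaoaaaaoaaaaoaaoaaaaoaaoaa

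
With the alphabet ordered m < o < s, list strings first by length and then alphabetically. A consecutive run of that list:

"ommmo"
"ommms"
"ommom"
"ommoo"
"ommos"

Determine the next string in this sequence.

ommsm

The successor of ommos increments the rightmost position that isn't already s and resets every position after it to m.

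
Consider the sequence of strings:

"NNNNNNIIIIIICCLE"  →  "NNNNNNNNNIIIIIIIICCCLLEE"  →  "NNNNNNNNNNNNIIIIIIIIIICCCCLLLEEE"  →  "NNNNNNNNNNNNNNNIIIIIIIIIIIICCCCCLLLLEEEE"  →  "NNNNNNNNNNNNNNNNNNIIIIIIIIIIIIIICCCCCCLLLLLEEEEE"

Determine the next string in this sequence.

The n-th term is 3n N's then 2n+2 I's then n C's then n-1 L's then n-1 E's, where the shown terms are n = 2, 3, 4, 5, 6.
For the next term, n = 7, so the run lengths are 21, 16, 7, 6, 6.

NNNNNNNNNNNNNNNNNNNNNIIIIIIIIIIIIIIIICCCCCCCLLLLLLEEEEEE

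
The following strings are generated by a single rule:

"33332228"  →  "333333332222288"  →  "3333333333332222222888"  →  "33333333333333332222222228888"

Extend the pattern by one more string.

333333333333333333332222222222288888

The n-th term is 4n 3's then 2n+1 2's then n 8's (n = 1, 2, …).
At n = 5 the blocks have lengths 20, 11, 5.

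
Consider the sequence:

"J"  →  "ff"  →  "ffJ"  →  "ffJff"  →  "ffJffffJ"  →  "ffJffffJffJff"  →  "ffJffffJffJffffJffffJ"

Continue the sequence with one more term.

ffJffffJffJffffJffffJffJffffJffJff

This is a Fibonacci-style word recurrence s(k) = s(k−1)·s(k−2): e.g. ff·J = ffJ.
So term 8 is ffJffffJffJffffJffffJ·ffJffffJffJff.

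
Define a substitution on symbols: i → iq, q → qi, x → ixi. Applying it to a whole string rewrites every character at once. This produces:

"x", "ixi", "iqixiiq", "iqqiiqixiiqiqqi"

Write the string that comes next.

iqqiqiiqiqqiiqixiiqiqqiiqqiqiiq

φ(iqqiiqixiiqiqqi) expands symbol-by-symbol to iq qi qi iq iq qi iq ixi iq iq qi iq qi qi iq; joining the 15 pieces gives the next term.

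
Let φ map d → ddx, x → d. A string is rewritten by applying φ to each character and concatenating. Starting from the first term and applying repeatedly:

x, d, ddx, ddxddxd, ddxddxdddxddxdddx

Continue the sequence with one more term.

φ(ddxddxdddxddxdddx) expands symbol-by-symbol to ddx ddx d ddx ddx d ddx ddx ddx d ddx ddx d ddx ddx ddx d; joining the 17 pieces gives the next term.

ddxddxdddxddxdddxddxddxdddxddxdddxddxddxd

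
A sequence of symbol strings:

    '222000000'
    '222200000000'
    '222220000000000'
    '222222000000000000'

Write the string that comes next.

The n-th term is n 2's then 2n 0's, where the shown terms are n = 3, 4, 5, 6.
Setting n = 7 gives 7, 14 characters in each block.

222222200000000000000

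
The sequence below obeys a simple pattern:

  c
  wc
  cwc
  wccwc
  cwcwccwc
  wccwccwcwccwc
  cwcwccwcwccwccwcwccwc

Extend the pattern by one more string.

From term 3 onward, concatenate the second-to-last term with the last: c·wc = cwc, wc·cwc = wccwc, …
So term 8 is wccwccwcwccwc·cwcwccwcwccwccwcwccwc.

wccwccwcwccwccwcwccwcwccwccwcwccwc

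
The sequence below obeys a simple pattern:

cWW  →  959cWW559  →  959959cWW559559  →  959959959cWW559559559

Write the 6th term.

959959959959959cWW559559559559559

Each term wraps the previous one in 959 on the left and 559 on the right.
From 959959959cWW559559559, 2 further steps: 959959959cWW559559559 → 959959959959cWW559559559559 → (answer).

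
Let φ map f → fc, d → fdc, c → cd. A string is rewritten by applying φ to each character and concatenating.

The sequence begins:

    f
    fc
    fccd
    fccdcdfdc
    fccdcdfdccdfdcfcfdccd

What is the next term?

Applying the rule to each of the 21 symbols of fccdcdfdccdfdcfcfdccd gives the pieces fc cd cd fdc cd fdc fc fdc cd cd fdc fc fdc cd fc cd fc fdc cd cd fdc, which concatenate to the answer.

fccdcdfdccdfdcfcfdccdcdfdcfcfdccdfccdfcfdccdcdfdc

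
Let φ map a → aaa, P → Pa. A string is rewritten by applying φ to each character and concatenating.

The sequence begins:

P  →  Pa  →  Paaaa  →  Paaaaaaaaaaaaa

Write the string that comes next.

Paaaaaaaaaaaaaaaaaaaaaaaaaaaaaaaaaaaaaaaa

Replace each of the 14 characters of Paaaaaaaaaaaaa in place — Pa aaa aaa aaa aaa aaa aaa aaa aaa aaa aaa aaa aaa aaa — and concatenate.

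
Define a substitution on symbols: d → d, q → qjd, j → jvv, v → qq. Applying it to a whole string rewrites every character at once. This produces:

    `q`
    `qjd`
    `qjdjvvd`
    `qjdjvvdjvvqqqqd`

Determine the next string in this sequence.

qjdjvvdjvvqqqqdjvvqqqqqjdqjdqjdqjdd

φ(qjdjvvdjvvqqqqd) expands symbol-by-symbol to qjd jvv d jvv qq qq d jvv qq qq qjd qjd qjd qjd d; joining the 15 pieces gives the next term.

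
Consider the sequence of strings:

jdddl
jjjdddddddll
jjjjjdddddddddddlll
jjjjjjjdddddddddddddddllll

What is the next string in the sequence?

jjjjjjjjjdddddddddddddddddddlllll

Term n consists of 2n-1 j's, followed by 4n-1 d's, followed by n l's (n = 1, 2, …).
At n = 5 the blocks have lengths 9, 19, 5.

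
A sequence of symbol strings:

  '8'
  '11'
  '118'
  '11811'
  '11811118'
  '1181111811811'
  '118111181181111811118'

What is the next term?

Each term (from the third on) is the previous term followed by the one before it: term 3 = 11·8 = 118.
So term 8 is 118111181181111811118·1181111811811.

1181111811811118111181181111811811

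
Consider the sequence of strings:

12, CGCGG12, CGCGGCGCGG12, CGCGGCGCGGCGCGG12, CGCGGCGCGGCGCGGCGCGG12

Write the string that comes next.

The strings grow by a fixed prefix CGCGG each time.
One more step from CGCGGCGCGGCGCGGCGCGG12 gives the answer.

CGCGGCGCGGCGCGGCGCGGCGCGG12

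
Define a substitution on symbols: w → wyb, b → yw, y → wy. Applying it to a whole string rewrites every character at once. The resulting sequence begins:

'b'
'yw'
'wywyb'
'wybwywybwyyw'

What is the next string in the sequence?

Rewriting each symbol of wybwywybwyyw: w→wyb, y→wy, b→yw, w→wyb, y→wy, w→wyb, y→wy, b→yw, w→wyb, y→wy, y→wy, w→wyb, which concatenates to wyb wy yw wyb wy wyb wy yw wyb wy wy wyb.

wybwyywwybwywybwyywwybwywywyb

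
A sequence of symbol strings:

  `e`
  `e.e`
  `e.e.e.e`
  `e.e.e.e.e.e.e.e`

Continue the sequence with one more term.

Each string is two copies of the previous one joined by '.'.
Doubling e.e.e.e.e.e.e.e with '.' between the halves:

e.e.e.e.e.e.e.e.e.e.e.e.e.e.e.e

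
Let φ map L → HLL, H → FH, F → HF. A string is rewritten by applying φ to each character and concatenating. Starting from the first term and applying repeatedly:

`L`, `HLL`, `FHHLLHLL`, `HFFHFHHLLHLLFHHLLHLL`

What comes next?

FHHFHFFHHFFHFHHLLHLLFHHLLHLLHFFHFHHLLHLLFHHLLHLL

Applying the rule to each of the 20 symbols of HFFHFHHLLHLLFHHLLHLL gives the pieces FH HF HF FH HF FH FH HLL HLL FH HLL HLL HF FH FH HLL HLL FH HLL HLL, which concatenate to the answer.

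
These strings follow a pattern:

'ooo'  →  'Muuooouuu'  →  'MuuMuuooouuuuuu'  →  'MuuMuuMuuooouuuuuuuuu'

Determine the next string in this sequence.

Each term wraps the previous one in Muu on the left and uuu on the right.
Applying this once more to MuuMuuMuuooouuuuuuuuu:

MuuMuuMuuMuuooouuuuuuuuuuuu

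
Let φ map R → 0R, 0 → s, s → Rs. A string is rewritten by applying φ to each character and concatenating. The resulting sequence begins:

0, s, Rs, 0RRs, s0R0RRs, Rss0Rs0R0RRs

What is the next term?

0RRsRss0RRss0Rs0R0RRs

Expanding Rss0Rs0R0RRs: R→0R, s→Rs, s→Rs, 0→s, R→0R, s→Rs, 0→s, R→0R, 0→s, R→0R, R→0R, s→Rs. Concatenated: 0R Rs Rs s 0R Rs s 0R s 0R 0R Rs.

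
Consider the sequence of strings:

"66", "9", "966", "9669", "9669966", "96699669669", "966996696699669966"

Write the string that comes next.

Each term (from the third on) is the previous term followed by the one before it: term 3 = 9·66 = 966.
The next term joins 966996696699669966 and 96699669669.

96699669669966996696699669669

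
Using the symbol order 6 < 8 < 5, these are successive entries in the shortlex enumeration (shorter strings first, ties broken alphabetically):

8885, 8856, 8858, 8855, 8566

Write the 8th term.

Stepping forward 3 times from 8566: 8566 → 8568 → 8565, then the target.

8586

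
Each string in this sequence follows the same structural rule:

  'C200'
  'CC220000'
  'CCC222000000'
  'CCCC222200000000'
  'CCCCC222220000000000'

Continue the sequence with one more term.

Each string has the form C^{n} 2^{n} 0^{2n} (n = 1, 2, …).
For the next term, n = 6, so the run lengths are 6, 6, 12.

CCCCCC222222000000000000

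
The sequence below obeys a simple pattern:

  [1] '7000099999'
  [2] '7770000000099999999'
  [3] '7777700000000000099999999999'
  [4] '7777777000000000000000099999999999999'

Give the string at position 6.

Reading off run lengths: 7 runs 1, 3, 5, 7; 0 runs 4, 8, 12, 16; 9 runs 5, 8, 11, 14 — each is linear in n (n = 1, 2, …).
Setting n = 6 gives 11, 24, 20 characters in each block.

7777777777700000000000000000000000099999999999999999999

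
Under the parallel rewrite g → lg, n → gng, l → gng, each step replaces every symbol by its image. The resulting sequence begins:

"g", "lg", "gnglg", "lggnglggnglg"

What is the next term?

Expanding lggnglggnglg: l→gng, g→lg, g→lg, n→gng, g→lg, l→gng, g→lg, g→lg, n→gng, g→lg, l→gng, g→lg. Concatenated: gng lg lg gng lg gng lg lg gng lg gng lg.

gnglglggnglggnglglggnglggnglg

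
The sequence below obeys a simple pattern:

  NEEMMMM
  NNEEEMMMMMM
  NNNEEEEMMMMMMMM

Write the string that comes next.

Reading off run lengths: N runs 1, 2, 3; E runs 2, 3, 4; M runs 4, 6, 8 — each is linear in n, where the shown terms are n = 2, 3, 4.
At n = 5 the blocks have lengths 4, 5, 10.

NNNNEEEEEMMMMMMMMMM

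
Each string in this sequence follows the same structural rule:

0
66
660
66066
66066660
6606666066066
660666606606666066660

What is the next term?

Each term (from the third on) is the previous term followed by the one before it: term 3 = 66·0 = 660.
Continuing: 660666606606666066660 · 6606666066066 gives term 8.

6606666066066660666606606666066066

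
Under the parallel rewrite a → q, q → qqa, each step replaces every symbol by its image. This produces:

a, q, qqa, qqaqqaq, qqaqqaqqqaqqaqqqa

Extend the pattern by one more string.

Rewriting the 17 symbols of qqaqqaqqqaqqaqqqa one by one yields qqa qqa q qqa qqa q qqa qqa qqa q qqa qqa q qqa qqa qqa q; concatenated:

qqaqqaqqqaqqaqqqaqqaqqaqqqaqqaqqqaqqaqqaq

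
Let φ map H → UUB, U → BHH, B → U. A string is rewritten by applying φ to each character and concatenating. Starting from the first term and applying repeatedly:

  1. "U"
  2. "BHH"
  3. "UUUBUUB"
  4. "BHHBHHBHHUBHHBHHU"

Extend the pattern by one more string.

Rewriting the 17 symbols of BHHBHHBHHUBHHBHHU one by one yields U UUB UUB U UUB UUB U UUB UUB BHH U UUB UUB U UUB UUB BHH; concatenated:

UUUBUUBUUUBUUBUUUBUUBBHHUUUBUUBUUUBUUBBHH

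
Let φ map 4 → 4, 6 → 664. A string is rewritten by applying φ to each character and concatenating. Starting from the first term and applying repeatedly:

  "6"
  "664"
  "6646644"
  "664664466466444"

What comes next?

Rewriting the 15 symbols of 664664466466444 one by one yields 664 664 4 664 664 4 4 664 664 4 664 664 4 4 4; concatenated:

6646644664664446646644664664444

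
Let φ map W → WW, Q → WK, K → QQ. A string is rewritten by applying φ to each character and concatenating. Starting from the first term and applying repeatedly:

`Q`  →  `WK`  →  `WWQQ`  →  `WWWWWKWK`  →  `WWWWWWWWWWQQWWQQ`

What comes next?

Rewriting the 16 symbols of WWWWWWWWWWQQWWQQ one by one yields WW WW WW WW WW WW WW WW WW WW WK WK WW WW WK WK; concatenated:

WWWWWWWWWWWWWWWWWWWWWKWKWWWWWKWK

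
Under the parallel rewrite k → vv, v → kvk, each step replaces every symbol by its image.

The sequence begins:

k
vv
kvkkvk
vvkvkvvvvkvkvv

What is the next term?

kvkkvkvvkvkvvkvkkvkkvkkvkvvkvkvvkvkkvk

Applying the rule to each of the 14 symbols of vvkvkvvvvkvkvv gives the pieces kvk kvk vv kvk vv kvk kvk kvk kvk vv kvk vv kvk kvk, which concatenate to the answer.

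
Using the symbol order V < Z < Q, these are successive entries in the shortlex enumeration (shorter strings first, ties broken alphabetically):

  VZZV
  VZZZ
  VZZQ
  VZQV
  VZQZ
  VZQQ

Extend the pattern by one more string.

VQVV

Treat VZQQ as a base-3 numeral over the given alphabet and add one, carrying through any trailing Q's.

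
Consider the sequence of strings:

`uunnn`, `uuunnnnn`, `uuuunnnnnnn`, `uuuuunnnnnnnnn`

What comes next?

Term n consists of n+1 u's, followed by 2n+1 n's (n = 1, 2, …).
For the next term, n = 5, so the run lengths are 6, 11.

uuuuuunnnnnnnnnnn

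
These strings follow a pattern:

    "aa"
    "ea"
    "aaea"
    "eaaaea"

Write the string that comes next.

This is a Fibonacci-style word recurrence s(k) = s(k−2)·s(k−1): e.g. aa·ea = aaea.
The next term joins aaea and eaaaea.

aaeaeaaaea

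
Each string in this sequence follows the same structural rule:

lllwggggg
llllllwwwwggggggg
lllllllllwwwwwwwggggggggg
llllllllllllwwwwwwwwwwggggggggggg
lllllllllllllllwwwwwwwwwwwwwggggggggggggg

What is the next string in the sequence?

Each string has the form l^{3n} w^{3n-2} g^{2n+3} (n = 1, 2, …).
At n = 6 the blocks have lengths 18, 16, 15.

llllllllllllllllllwwwwwwwwwwwwwwwwggggggggggggggg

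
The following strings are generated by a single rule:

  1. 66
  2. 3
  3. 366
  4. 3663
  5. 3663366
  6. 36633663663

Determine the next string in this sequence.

From term 3 onward, concatenate the last term with the second-to-last: 3·66 = 366, 366·3 = 3663, …
So term 7 is 36633663663·3663366.

366336636633663366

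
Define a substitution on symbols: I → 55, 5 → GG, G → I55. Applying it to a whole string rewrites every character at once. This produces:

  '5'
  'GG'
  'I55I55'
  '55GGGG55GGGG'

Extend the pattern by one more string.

Rewriting each symbol of 55GGGG55GGGG: 5→GG, 5→GG, G→I55, G→I55, G→I55, G→I55, 5→GG, 5→GG, G→I55, G→I55, G→I55, G→I55, which concatenates to GG GG I55 I55 I55 I55 GG GG I55 I55 I55 I55.

GGGGI55I55I55I55GGGGI55I55I55I55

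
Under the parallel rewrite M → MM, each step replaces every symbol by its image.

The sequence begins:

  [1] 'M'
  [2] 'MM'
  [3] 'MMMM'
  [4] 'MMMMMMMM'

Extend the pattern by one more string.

Apply φ to MMMMMMMM symbol by symbol: M→MM, M→MM, M→MM, M→MM, M→MM, M→MM, M→MM, M→MM; joined: MM MM MM MM MM MM MM MM.

MMMMMMMMMMMMMMMM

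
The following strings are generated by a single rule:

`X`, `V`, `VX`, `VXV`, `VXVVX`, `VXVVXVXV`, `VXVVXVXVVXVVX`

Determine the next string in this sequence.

VXVVXVXVVXVVXVXVVXVXV

This is a Fibonacci-style word recurrence s(k) = s(k−1)·s(k−2): e.g. V·X = VX.
Continuing: VXVVXVXVVXVVX · VXVVXVXV gives term 8.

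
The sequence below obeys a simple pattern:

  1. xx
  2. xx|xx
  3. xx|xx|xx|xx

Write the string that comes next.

s(k+1) = s(k)·|·s(k) — each term doubles the last with '|' between the halves.
So the next term is two copies of xx|xx|xx|xx with '|' between the halves.

xx|xx|xx|xx|xx|xx|xx|xx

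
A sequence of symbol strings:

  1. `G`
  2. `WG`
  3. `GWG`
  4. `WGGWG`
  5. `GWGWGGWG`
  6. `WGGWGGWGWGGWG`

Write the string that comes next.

From term 3 onward, concatenate the second-to-last term with the last: G·WG = GWG, WG·GWG = WGGWG, …
The next term joins GWGWGGWG and WGGWGGWGWGGWG.

GWGWGGWGWGGWGGWGWGGWG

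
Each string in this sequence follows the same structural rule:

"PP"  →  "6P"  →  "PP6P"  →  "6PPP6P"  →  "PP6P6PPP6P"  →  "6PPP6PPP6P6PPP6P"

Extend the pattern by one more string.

PP6P6PPP6P6PPP6PPP6P6PPP6P

From term 3 onward, concatenate the second-to-last term with the last: PP·6P = PP6P, 6P·PP6P = 6PPP6P, …
Continuing: PP6P6PPP6P · 6PPP6PPP6P6PPP6P gives term 7.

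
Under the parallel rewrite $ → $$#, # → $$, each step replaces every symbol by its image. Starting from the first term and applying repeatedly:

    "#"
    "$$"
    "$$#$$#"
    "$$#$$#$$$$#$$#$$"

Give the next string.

Replace each of the 16 characters of $$#$$#$$$$#$$#$$ in place — $$# $$# $$ $$# $$# $$ $$# $$# $$# $$# $$ $$# $$# $$ $$# $$# — and concatenate.

$$#$$#$$$$#$$#$$$$#$$#$$#$$#$$$$#$$#$$$$#$$#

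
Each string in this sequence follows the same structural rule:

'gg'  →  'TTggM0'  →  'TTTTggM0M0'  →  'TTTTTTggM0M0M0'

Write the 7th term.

TTTTTTTTTTTTggM0M0M0M0M0M0

Every step adds TT to the front and M0 to the end of the previous string.
From TTTTTTggM0M0M0, 3 further steps: TTTTTTggM0M0M0 → TTTTTTTTggM0M0M0M0 → TTTTTTTTTTggM0M0M0M0M0 → (answer).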